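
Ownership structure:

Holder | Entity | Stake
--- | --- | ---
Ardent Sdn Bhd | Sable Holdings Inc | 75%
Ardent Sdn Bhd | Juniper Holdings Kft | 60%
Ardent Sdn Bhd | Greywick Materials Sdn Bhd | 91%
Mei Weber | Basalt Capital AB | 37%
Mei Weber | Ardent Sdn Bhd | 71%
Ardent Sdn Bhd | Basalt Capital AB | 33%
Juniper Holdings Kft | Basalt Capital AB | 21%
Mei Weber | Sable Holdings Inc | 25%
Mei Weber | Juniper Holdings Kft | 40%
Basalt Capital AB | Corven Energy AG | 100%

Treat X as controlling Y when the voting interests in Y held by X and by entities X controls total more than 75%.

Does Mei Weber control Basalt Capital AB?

Mei's largest direct stake is 71% in Ardent, which does not meet the threshold, so Mei controls no company.
In Basalt, Mei's side holds only 37%, not > 75%.
So Mei does not control Basalt.

No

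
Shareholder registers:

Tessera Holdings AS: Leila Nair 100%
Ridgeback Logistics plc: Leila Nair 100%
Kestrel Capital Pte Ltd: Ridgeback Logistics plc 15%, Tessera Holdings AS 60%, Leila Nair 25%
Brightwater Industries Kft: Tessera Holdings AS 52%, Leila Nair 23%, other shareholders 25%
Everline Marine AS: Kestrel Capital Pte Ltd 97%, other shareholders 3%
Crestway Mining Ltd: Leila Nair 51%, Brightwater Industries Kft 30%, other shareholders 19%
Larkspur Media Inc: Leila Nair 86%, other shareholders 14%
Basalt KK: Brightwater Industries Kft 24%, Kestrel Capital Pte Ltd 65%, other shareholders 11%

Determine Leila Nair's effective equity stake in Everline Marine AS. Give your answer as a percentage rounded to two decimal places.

Leila reaches Everline along 3 paths.
Via Ridgeback → Kestrel: 100% × 15% × 97% = 14.55%.
Via Tessera → Kestrel: 100% × 60% × 97% = 58.2%.
Via Kestrel: 25% × 97% = 24.25%.
Total: 14.55% + 58.2% + 24.25% = 97%.
Rounded: 97.00%.

97.00%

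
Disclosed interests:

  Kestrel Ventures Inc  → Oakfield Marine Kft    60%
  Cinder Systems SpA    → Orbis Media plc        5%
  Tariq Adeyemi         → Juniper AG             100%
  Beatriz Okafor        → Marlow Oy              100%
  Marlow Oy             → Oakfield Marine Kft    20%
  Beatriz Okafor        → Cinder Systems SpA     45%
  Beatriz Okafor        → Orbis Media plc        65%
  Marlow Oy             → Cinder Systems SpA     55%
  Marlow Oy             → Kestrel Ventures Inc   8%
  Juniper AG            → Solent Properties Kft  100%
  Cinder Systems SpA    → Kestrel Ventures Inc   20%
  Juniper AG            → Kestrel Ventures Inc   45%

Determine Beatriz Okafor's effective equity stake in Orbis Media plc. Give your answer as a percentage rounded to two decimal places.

Beatriz reaches Orbis along 3 paths.
Direct stake: 65% = 65%.
Via Marlow → Cinder: 100% × 55% × 5% = 2.75%.
Via Cinder: 45% × 5% = 2.25%.
Total: 65% + 2.75% + 2.25% = 70%.
Rounded: 70.00%.

70.00%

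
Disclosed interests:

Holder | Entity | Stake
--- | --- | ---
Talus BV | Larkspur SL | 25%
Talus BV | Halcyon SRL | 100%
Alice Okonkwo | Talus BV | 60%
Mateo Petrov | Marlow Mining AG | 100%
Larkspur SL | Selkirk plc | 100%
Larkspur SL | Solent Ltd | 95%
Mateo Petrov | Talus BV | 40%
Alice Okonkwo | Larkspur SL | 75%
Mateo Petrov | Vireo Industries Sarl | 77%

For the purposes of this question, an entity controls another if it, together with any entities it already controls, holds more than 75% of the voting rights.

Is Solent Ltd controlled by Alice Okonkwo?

Alice's largest direct stake is 75% in Larkspur, which does not meet the threshold, so Alice controls no company.
Neither Alice nor any entity Alice controls holds any voting interest in Solent.
So Alice does not control Solent.

No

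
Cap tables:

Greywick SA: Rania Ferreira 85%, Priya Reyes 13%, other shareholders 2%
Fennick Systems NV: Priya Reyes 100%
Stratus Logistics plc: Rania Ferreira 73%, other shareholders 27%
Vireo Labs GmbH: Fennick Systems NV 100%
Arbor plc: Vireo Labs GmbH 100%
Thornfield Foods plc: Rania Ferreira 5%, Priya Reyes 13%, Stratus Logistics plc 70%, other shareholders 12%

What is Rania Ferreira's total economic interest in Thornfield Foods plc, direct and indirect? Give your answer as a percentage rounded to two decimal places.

56.10%

Rania reaches Thornfield along 2 paths.
Direct stake: 5% = 5%.
Via Stratus: 73% × 70% = 51.1%.
Total: 5% + 51.1% = 56.1%.
Rounded: 56.10%.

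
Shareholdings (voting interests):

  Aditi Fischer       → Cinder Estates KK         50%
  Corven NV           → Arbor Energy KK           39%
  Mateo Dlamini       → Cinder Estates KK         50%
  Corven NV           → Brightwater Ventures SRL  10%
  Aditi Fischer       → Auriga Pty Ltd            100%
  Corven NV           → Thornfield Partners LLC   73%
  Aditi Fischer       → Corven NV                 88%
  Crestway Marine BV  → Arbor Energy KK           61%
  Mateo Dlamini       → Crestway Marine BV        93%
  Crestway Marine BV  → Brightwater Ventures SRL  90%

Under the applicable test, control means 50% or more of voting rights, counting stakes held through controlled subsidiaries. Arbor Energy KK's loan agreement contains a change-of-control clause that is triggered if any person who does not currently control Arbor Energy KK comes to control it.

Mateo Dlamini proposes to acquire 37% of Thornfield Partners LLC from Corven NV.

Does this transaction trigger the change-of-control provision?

No

The purchase adds only to Mateo's holdings (Corven's stake shrinks), so Mateo is the only person who could newly come to control Arbor.
Mateo holds 93% of Crestway, so Mateo controls Crestway.
Crestway holds 61% of Arbor, so Mateo controls Arbor.
So Mateo already controls Arbor before the transaction.
After the purchase, Mateo holds 37% of Thornfield directly, and Corven's stake falls to 36%.
Mateo controlled Arbor already, so this is not a new person acquiring control; every other person's position is unchanged or reduced.
No new person acquires control, so the clause is not triggered.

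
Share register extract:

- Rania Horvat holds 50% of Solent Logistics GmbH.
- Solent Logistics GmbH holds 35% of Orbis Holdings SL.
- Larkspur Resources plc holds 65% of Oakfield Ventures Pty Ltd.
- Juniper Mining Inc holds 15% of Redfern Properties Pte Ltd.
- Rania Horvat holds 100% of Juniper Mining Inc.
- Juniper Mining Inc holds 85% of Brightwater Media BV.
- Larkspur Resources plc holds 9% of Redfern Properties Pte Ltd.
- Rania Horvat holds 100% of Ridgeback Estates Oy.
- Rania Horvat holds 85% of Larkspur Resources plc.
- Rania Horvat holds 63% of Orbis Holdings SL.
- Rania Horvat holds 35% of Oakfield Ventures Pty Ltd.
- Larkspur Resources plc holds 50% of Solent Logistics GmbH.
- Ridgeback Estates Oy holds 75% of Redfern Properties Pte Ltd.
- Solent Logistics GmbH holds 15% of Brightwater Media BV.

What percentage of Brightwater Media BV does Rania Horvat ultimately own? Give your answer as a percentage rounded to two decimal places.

Rania reaches Brightwater along 3 paths.
Via Solent: 50% × 15% = 7.5%.
Via Larkspur → Solent: 85% × 50% × 15% = 6.375%.
Via Juniper: 100% × 85% = 85%.
Total: 7.5% + 6.375% + 85% = 98.875%.
Rounded: 98.88%.

98.88%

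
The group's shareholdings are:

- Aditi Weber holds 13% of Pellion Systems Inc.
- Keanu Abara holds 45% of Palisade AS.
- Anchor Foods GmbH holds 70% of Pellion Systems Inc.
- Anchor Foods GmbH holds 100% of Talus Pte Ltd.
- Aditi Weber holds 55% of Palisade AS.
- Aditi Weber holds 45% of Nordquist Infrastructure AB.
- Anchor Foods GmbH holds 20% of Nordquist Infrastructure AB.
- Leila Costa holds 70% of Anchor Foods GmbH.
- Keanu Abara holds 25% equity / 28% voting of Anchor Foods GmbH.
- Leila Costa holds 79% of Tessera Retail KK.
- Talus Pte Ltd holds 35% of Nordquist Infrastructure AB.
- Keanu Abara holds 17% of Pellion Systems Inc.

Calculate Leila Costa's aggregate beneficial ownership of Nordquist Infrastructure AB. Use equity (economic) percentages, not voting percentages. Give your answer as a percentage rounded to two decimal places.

Leila reaches Nordquist along 2 paths.
Via Anchor: 70% × 20% = 14%.
Via Anchor → Talus: 70% × 100% × 35% = 24.5%.
Total: 14% + 24.5% = 38.5%.
Rounded: 38.50%.

38.50%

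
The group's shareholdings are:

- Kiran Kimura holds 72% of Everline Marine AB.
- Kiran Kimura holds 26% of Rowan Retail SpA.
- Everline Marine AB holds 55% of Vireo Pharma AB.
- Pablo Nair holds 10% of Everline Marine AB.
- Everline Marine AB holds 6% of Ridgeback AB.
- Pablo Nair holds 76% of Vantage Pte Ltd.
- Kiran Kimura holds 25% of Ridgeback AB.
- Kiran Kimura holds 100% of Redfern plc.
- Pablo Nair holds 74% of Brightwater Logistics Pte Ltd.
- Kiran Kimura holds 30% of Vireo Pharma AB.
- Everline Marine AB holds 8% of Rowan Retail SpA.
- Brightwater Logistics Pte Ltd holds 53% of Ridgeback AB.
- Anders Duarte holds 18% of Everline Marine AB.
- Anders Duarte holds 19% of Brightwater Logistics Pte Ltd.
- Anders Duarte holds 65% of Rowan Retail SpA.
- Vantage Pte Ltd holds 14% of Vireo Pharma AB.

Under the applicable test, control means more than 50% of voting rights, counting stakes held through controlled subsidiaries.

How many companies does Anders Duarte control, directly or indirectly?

Anders holds 65% of Rowan, so Anders controls Rowan.
No other company's threshold is met.
Anders controls 1 company.

1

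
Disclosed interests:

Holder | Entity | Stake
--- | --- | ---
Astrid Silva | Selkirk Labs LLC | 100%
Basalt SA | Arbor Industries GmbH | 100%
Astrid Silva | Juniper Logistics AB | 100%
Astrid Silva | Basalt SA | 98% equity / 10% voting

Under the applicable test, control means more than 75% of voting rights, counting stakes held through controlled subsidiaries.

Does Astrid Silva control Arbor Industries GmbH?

Astrid holds 100% of Juniper, so Astrid controls Juniper.
Astrid holds 100% of Selkirk, so Astrid controls Selkirk.
Neither Astrid nor any entity Astrid controls holds any voting interest in Arbor.
So Astrid does not control Arbor.

No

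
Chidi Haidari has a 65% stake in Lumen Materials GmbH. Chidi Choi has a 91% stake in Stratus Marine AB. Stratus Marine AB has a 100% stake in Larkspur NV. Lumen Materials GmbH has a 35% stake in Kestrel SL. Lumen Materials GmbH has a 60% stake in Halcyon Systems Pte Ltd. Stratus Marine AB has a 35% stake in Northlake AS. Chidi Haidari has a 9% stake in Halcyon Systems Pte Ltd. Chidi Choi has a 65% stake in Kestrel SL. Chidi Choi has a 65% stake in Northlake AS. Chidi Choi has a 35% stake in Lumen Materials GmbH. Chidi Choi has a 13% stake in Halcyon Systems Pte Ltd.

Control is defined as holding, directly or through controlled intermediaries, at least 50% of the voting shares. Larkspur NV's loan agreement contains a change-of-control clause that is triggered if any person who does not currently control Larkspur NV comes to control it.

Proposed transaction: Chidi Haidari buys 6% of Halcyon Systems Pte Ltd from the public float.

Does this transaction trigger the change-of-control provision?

The purchase changes only Chidi Haidari's holdings, so Chidi Haidari is the only person who could newly come to control Larkspur.
Chidi Haidari holds 65% of Lumen, so Chidi Haidari controls Lumen.
Lumen and Chidi Haidari together hold 60% + 9% = 69% of Halcyon, so Chidi Haidari controls Halcyon.
Neither Chidi Haidari nor any entity Chidi Haidari controls holds any voting interest in Larkspur.
So before the transaction, Chidi Haidari does not control Larkspur.
After the purchase, Chidi Haidari's direct stake in Halcyon rises to 9% + 6% = 15%.
Lumen and Chidi Haidari together hold 60% + 15% = 75% of Halcyon, so Chidi Haidari controls Halcyon.
After the transaction, neither Chidi Haidari nor any entity Chidi Haidari controls holds a voting interest in Larkspur, so Chidi Haidari still does not control it.
No new person acquires control, so the clause is not triggered.

No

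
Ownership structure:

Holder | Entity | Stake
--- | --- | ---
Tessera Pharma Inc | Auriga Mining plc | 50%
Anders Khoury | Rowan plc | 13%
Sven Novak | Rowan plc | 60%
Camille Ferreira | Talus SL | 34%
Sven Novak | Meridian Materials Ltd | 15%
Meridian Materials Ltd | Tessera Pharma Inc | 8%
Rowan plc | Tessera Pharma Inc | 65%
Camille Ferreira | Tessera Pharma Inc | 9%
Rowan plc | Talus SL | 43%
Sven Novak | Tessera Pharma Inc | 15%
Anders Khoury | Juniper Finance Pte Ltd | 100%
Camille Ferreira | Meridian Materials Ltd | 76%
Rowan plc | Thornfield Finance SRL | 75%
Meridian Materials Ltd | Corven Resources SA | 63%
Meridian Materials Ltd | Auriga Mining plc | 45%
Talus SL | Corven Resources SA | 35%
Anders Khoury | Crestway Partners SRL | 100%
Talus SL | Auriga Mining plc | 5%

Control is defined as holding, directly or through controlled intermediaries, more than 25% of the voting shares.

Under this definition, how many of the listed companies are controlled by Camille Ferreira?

Camille holds 76% of Meridian, so Camille controls Meridian.
Camille holds 34% of Talus, so Camille controls Talus.
Talus and Meridian together hold 5% + 45% = 50% of Auriga, so Camille controls Auriga.
Meridian and Talus together hold 63% + 35% = 98% of Corven, so Camille controls Corven.
No other company's threshold is met.
Camille controls 4 companies.

4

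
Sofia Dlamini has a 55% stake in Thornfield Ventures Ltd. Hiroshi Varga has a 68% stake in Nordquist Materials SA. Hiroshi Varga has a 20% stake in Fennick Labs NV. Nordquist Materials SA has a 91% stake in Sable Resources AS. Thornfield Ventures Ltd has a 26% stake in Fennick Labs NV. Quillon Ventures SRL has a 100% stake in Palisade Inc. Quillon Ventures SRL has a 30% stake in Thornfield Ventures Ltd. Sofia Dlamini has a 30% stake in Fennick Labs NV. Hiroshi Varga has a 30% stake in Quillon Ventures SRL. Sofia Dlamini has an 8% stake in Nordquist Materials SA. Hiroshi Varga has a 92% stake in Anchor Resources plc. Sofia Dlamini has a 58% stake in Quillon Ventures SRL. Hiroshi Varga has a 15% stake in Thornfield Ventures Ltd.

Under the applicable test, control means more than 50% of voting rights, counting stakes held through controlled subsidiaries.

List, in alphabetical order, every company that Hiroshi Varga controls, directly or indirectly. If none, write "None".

Hiroshi holds 68% of Nordquist, so Hiroshi controls Nordquist.
Hiroshi holds 92% of Anchor, so Hiroshi controls Anchor.
Nordquist holds 91% of Sable, so Hiroshi controls Sable.
No other company's threshold is met.

Anchor Resources plc, Nordquist Materials SA, Sable Resources AS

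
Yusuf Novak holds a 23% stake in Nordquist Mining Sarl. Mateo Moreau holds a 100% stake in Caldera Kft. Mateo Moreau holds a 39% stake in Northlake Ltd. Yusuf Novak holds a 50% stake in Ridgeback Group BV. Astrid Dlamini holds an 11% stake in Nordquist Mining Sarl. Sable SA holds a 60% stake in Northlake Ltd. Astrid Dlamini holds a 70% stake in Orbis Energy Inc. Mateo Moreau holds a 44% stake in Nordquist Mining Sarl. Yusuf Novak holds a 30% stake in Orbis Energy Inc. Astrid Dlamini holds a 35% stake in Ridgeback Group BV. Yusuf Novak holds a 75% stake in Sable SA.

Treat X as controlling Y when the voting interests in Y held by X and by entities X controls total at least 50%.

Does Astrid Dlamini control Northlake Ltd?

No

Astrid holds 70% of Orbis, so Astrid controls Orbis.
Neither Astrid nor any entity Astrid controls holds any voting interest in Northlake.
So Astrid does not control Northlake.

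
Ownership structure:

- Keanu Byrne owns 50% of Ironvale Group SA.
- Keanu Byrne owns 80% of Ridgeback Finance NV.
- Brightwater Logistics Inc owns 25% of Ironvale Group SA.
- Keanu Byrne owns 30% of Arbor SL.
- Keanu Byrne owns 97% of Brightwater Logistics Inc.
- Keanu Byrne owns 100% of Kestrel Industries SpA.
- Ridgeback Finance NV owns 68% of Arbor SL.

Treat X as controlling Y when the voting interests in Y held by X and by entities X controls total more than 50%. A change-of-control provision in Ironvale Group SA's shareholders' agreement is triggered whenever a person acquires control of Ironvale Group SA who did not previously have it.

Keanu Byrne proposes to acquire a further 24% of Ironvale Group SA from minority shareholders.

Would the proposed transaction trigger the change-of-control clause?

The purchase changes only Keanu's holdings, so Keanu is the only person who could newly come to control Ironvale.
Keanu holds 97% of Brightwater, so Keanu controls Brightwater.
Keanu and Brightwater together hold 50% + 25% = 75% of Ironvale, so Keanu controls Ironvale.
So Keanu already controls Ironvale before the transaction.
After the purchase, Keanu's direct stake in Ironvale rises to 50% + 24% = 74%.
Keanu controlled Ironvale already, so this is not a new person acquiring control; every other person's position is unchanged or reduced.
No new person acquires control, so the clause is not triggered.

No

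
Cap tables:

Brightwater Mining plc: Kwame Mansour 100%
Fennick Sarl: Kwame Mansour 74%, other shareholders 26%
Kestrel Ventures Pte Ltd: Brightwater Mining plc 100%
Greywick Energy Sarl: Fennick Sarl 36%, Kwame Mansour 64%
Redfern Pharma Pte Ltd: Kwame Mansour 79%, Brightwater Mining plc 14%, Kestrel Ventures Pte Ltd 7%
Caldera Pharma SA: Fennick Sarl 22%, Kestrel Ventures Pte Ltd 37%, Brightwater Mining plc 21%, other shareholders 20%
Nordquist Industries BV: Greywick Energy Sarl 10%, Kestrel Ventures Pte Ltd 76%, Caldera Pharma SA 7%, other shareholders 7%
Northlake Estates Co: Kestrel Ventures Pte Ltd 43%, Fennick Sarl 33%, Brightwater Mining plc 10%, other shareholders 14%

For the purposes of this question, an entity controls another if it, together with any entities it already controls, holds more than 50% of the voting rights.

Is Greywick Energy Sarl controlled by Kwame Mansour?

Kwame holds 74% of Fennick, so Kwame controls Fennick.
Fennick and Kwame together hold 36% + 64% = 100% of Greywick, so Kwame controls Greywick.

Yes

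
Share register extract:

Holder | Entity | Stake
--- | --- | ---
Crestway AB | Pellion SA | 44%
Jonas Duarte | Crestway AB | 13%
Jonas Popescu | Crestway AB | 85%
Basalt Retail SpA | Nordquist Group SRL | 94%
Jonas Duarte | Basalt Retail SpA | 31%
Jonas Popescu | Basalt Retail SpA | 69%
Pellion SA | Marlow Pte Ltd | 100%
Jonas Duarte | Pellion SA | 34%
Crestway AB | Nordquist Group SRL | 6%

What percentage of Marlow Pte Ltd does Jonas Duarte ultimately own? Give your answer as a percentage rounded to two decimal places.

39.72%

Jonas Duarte reaches Marlow along 2 paths.
Via Crestway → Pellion: 13% × 44% × 100% = 5.72%.
Via Pellion: 34% × 100% = 34%.
Total: 5.72% + 34% = 39.72%.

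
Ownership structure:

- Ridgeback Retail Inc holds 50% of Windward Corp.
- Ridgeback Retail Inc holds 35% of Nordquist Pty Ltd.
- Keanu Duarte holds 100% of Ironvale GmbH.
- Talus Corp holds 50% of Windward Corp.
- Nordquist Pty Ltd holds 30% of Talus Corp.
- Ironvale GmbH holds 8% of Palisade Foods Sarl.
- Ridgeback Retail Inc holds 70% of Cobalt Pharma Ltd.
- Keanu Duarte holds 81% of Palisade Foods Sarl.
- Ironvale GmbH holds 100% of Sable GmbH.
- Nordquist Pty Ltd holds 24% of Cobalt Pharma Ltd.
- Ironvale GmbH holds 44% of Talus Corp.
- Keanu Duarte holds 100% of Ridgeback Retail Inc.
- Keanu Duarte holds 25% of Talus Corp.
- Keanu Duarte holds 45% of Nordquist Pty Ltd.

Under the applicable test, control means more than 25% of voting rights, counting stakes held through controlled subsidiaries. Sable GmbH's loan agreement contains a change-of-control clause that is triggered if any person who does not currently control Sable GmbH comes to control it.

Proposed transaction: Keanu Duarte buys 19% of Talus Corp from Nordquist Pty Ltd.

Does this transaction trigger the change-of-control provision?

The purchase adds only to Keanu's holdings (Nordquist's stake shrinks), so Keanu is the only person who could newly come to control Sable.
Keanu holds 100% of Ironvale, so Keanu controls Ironvale.
Ironvale holds 100% of Sable, so Keanu controls Sable.
So Keanu already controls Sable before the transaction.
After the purchase, Keanu's direct stake in Talus rises to 25% + 19% = 44%, and Nordquist's stake falls to 11%.
Keanu controlled Sable already, so this is not a new person acquiring control; every other person's position is unchanged or reduced.
No new person acquires control, so the clause is not triggered.

No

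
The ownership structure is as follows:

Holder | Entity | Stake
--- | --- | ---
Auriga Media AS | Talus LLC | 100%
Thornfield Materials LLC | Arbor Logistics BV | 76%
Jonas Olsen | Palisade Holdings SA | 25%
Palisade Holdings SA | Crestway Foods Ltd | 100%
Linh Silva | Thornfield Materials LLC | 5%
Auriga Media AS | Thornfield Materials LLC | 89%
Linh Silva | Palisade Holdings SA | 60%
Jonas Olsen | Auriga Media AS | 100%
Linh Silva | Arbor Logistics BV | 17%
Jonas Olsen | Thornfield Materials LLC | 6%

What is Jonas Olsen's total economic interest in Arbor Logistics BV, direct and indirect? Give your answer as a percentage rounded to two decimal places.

72.20%

Jonas reaches Arbor along 2 paths.
Via Auriga → Thornfield: 100% × 89% × 76% = 67.64%.
Via Thornfield: 6% × 76% = 4.56%.
Total: 67.64% + 4.56% = 72.2%.
Rounded: 72.20%.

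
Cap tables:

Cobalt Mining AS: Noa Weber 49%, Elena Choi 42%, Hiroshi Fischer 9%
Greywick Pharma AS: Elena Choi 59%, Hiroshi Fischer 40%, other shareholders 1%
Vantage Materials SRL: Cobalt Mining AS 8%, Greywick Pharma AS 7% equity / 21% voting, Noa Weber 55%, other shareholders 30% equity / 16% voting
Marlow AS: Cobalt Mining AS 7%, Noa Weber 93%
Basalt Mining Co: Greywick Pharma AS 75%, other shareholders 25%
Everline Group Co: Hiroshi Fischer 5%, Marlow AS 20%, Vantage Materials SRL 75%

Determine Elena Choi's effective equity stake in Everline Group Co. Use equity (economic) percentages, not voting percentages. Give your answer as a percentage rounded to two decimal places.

6.21%

Elena reaches Everline along 3 paths.
Via Cobalt → Marlow: 42% × 7% × 20% = 0.588%.
Via Cobalt → Vantage: 42% × 8% × 75% = 2.52%.
Via Greywick → Vantage: 59% × 7% × 75% = 3.0975%.
Total: 0.588% + 2.52% + 3.0975% = 6.2055%.
Rounded: 6.21%.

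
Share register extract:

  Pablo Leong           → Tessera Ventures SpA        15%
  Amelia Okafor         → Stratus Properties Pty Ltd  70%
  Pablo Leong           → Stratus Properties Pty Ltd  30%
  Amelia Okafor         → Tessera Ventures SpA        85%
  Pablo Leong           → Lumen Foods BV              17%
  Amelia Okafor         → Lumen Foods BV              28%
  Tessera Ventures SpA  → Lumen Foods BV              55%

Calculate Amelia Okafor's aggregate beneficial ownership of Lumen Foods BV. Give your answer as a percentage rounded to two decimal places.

Amelia reaches Lumen along 2 paths.
Via Tessera: 85% × 55% = 46.75%.
Direct stake: 28% = 28%.
Total: 46.75% + 28% = 74.75%.

74.75%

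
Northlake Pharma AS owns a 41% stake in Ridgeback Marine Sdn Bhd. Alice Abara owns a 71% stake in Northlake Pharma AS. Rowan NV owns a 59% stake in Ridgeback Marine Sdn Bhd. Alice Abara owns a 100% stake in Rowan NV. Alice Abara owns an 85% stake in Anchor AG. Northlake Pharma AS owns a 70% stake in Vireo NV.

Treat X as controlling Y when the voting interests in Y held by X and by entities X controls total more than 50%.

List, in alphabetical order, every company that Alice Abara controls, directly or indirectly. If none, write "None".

Alice holds 71% of Northlake, so Alice controls Northlake.
Alice holds 100% of Rowan, so Alice controls Rowan.
Alice holds 85% of Anchor, so Alice controls Anchor.
Rowan and Northlake together hold 59% + 41% = 100% of Ridgeback, so Alice controls Ridgeback.
Northlake holds 70% of Vireo, so Alice controls Vireo.

Anchor AG, Northlake Pharma AS, Ridgeback Marine Sdn Bhd, Rowan NV, Vireo NV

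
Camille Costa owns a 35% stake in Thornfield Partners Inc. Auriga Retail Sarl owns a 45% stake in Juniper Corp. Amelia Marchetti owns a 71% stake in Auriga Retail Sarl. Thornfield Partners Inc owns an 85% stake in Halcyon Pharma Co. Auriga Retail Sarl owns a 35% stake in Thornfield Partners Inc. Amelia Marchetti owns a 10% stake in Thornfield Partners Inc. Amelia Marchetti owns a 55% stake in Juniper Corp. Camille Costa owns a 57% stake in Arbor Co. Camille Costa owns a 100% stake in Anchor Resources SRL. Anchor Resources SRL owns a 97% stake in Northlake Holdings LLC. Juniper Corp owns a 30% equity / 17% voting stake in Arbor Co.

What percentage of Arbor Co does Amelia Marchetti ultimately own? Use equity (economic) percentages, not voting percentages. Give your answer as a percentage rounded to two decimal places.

26.09%

Amelia reaches Arbor along 2 paths.
Via Juniper: 55% × 30% = 16.5%.
Via Auriga → Juniper: 71% × 45% × 30% = 9.585%.
Total: 16.5% + 9.585% = 26.085%.
Rounded: 26.09%.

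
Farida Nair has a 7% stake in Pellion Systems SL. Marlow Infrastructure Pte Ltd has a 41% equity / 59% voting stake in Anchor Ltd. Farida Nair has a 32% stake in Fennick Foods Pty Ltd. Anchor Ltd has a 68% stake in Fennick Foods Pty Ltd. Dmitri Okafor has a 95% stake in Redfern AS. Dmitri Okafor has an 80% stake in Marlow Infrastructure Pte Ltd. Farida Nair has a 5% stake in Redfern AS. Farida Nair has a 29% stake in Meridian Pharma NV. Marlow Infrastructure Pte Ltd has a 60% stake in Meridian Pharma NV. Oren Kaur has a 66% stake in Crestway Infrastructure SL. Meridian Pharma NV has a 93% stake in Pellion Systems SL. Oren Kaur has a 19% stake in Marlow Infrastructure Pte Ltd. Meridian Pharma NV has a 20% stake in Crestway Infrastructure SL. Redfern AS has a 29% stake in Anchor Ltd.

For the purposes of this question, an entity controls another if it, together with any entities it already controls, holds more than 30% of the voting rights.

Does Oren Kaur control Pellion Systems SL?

No

Oren holds 66% of Crestway, so Oren controls Crestway.
Neither Oren nor any entity Oren controls holds any voting interest in Pellion.
So Oren does not control Pellion.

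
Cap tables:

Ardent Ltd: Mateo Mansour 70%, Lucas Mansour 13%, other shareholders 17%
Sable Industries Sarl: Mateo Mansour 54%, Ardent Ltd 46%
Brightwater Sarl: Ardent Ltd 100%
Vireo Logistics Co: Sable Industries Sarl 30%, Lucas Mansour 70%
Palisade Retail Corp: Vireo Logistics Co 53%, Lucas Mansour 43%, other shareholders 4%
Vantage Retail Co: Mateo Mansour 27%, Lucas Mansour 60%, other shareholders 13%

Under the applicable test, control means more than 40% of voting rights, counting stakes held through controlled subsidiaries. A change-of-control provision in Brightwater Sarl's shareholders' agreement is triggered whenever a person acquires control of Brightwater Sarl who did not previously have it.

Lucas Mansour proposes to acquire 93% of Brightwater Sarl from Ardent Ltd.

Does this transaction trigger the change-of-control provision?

Yes

The purchase adds only to Lucas's holdings (Ardent's stake shrinks), so Lucas is the only person who could newly come to control Brightwater.
Lucas holds 70% of Vireo, so Lucas controls Vireo.
Vireo and Lucas together hold 53% + 43% = 96% of Palisade, so Lucas controls Palisade.
Lucas holds 60% of Vantage, so Lucas controls Vantage.
Neither Lucas nor any entity Lucas controls holds any voting interest in Brightwater.
So before the transaction, Lucas does not control Brightwater.
After the purchase, Lucas holds 93% of Brightwater directly, and Ardent's stake falls to 7%.
Lucas holds 93% of Brightwater, so Lucas controls Brightwater.
Lucas did not control Brightwater before and does after, so the clause is triggered.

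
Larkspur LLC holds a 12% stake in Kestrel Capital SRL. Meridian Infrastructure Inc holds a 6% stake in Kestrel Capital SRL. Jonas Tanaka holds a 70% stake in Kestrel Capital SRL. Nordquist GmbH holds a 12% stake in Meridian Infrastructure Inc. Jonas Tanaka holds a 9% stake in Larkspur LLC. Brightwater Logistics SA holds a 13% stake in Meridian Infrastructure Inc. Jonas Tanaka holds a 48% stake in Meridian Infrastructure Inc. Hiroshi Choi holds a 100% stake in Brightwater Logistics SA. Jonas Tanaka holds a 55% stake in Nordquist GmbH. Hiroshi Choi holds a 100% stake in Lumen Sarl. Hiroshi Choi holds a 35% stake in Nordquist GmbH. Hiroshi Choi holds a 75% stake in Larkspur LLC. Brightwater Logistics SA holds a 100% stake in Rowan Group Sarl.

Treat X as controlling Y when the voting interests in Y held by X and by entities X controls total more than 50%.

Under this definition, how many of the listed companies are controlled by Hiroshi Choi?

Hiroshi holds 100% of Brightwater, so Hiroshi controls Brightwater.
Hiroshi holds 75% of Larkspur, so Hiroshi controls Larkspur.
Hiroshi holds 100% of Lumen, so Hiroshi controls Lumen.
Brightwater holds 100% of Rowan, so Hiroshi controls Rowan.
No other company's threshold is met.
Hiroshi controls 4 companies.

4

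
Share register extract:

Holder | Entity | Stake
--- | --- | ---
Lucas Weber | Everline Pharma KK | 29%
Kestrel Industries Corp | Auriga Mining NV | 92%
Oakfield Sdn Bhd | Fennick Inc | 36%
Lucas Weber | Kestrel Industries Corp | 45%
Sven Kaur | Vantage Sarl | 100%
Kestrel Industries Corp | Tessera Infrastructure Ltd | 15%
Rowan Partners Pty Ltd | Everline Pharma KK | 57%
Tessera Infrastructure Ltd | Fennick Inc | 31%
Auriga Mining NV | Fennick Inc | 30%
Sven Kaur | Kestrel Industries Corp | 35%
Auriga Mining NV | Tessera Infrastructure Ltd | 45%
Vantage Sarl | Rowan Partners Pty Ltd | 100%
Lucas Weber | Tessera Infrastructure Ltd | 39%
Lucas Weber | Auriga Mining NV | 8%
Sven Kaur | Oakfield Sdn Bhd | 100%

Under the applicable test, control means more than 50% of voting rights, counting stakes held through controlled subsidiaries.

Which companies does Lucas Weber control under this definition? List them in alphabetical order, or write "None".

Lucas's largest direct stake is 45% in Kestrel, which does not meet the threshold.

None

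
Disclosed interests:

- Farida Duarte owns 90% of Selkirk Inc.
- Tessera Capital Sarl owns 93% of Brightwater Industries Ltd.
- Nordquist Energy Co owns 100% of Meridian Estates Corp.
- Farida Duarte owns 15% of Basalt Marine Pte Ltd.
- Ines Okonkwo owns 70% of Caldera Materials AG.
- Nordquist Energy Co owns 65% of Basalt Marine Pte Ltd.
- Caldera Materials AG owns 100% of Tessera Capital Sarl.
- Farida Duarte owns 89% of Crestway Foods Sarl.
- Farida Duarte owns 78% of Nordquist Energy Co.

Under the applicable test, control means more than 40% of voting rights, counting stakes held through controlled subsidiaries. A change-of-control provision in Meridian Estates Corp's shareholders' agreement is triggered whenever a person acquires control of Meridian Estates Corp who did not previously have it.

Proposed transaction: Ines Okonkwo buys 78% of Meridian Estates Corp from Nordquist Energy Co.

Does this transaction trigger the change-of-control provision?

Yes

The purchase adds only to Ines's holdings (Nordquist's stake shrinks), so Ines is the only person who could newly come to control Meridian.
Ines holds 70% of Caldera, so Ines controls Caldera.
Caldera holds 100% of Tessera, so Ines controls Tessera.
Tessera holds 93% of Brightwater, so Ines controls Brightwater.
Neither Ines nor any entity Ines controls holds any voting interest in Meridian.
So before the transaction, Ines does not control Meridian.
After the purchase, Ines holds 78% of Meridian directly, and Nordquist's stake falls to 22%.
Ines holds 78% of Meridian, so Ines controls Meridian.
Ines did not control Meridian before and does after, so the clause is triggered.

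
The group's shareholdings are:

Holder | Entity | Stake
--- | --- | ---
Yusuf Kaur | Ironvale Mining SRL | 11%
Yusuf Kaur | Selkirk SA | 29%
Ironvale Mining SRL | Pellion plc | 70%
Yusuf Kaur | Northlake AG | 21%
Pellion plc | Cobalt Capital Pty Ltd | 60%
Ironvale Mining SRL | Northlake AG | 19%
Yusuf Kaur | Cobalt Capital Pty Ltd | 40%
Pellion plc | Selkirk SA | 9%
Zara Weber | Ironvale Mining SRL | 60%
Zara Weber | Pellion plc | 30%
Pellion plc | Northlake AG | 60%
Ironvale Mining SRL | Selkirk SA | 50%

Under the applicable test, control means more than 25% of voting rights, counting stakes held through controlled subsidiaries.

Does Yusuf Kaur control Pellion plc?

Yusuf holds 29% of Selkirk, so Yusuf controls Selkirk.
Yusuf holds 40% of Cobalt, so Yusuf controls Cobalt.
Neither Yusuf nor any entity Yusuf controls holds any voting interest in Pellion.
So Yusuf does not control Pellion.

No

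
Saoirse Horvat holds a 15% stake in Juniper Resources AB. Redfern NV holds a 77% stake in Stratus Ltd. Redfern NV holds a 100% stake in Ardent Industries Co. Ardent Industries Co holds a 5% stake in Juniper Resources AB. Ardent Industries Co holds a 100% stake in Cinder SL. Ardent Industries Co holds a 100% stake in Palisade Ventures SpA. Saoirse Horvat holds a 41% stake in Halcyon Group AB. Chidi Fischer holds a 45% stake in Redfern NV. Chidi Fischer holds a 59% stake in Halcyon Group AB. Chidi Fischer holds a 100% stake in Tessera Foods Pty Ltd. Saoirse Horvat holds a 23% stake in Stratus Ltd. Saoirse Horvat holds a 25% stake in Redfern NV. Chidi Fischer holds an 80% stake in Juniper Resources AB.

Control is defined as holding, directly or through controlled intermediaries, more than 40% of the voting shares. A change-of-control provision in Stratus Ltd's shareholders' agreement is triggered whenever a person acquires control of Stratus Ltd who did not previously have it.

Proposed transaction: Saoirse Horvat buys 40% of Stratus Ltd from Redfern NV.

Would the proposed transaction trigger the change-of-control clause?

The purchase adds only to Saoirse's holdings (Redfern's stake shrinks), so Saoirse is the only person who could newly come to control Stratus.
Saoirse holds 41% of Halcyon, so Saoirse controls Halcyon.
In Stratus, Saoirse's side holds only 23%, not > 40%.
So before the transaction, Saoirse does not control Stratus.
After the purchase, Saoirse's direct stake in Stratus rises to 23% + 40% = 63%, and Redfern's stake falls to 37%.
Saoirse holds 63% of Stratus, so Saoirse controls Stratus.
Saoirse did not control Stratus before and does after, so the clause is triggered.

Yes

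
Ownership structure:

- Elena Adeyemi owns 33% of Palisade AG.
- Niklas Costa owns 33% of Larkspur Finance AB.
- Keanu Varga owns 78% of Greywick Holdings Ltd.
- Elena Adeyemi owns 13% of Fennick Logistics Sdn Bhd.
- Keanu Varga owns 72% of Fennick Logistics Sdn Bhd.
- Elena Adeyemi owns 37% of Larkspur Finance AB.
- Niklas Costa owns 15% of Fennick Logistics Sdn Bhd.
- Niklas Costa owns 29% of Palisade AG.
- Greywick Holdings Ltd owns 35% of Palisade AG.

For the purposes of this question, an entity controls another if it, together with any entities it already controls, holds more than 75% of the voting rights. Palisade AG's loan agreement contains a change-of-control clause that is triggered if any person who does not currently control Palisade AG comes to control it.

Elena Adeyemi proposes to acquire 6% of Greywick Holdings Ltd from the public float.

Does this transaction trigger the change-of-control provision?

No

The purchase changes only Elena's holdings, so Elena is the only person who could newly come to control Palisade.
Elena's largest direct stake is 37% in Larkspur, which does not meet the threshold, so Elena controls no company.
In Palisade, Elena's side holds only 33%, not > 75%.
So before the transaction, Elena does not control Palisade.
After the purchase, Elena holds 6% of Greywick directly.
Elena's side now holds 6% of Greywick, not > 75%, so Elena still does not control Greywick.
After the transaction, Elena's side holds 33% of Palisade, not > 75%, so Elena still does not control Palisade.
No new person acquires control, so the clause is not triggered.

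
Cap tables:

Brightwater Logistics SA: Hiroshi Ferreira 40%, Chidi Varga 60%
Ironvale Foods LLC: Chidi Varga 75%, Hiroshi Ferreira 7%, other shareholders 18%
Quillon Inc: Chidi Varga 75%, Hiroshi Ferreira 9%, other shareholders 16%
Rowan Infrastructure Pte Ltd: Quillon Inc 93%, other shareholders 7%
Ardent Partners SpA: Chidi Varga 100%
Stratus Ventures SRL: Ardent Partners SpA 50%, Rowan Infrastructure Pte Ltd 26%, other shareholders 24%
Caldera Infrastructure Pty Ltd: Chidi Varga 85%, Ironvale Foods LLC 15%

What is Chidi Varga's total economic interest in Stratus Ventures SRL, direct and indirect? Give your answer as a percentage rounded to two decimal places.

68.14%

Chidi reaches Stratus along 2 paths.
Via Ardent: 100% × 50% = 50%.
Via Quillon → Rowan: 75% × 93% × 26% = 18.135%.
Total: 50% + 18.135% = 68.135%.
Rounded: 68.14%.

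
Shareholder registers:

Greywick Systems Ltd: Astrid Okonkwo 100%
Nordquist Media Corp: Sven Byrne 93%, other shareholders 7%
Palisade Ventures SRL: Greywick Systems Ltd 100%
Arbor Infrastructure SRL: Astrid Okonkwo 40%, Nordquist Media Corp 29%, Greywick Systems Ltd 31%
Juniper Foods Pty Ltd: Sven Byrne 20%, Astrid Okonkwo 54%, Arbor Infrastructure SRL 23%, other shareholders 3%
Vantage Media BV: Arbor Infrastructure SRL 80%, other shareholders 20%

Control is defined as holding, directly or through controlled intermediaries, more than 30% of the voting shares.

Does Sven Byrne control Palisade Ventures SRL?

Sven holds 93% of Nordquist, so Sven controls Nordquist.
Neither Sven nor any entity Sven controls holds any voting interest in Palisade.
So Sven does not control Palisade.

No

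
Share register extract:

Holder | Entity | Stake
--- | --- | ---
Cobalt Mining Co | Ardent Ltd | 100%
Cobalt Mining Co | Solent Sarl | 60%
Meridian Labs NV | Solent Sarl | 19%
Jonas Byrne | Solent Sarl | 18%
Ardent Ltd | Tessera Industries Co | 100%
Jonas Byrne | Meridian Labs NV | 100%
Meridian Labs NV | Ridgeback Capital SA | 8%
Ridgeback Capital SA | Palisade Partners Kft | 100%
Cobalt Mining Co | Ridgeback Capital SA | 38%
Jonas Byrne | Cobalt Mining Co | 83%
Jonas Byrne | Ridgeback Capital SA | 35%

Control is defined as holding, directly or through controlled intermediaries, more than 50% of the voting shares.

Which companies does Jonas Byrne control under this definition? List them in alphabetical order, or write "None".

Jonas holds 83% of Cobalt, so Jonas controls Cobalt.
Jonas holds 100% of Meridian, so Jonas controls Meridian.
Cobalt holds 100% of Ardent, so Jonas controls Ardent.
Meridian and Cobalt and Jonas together hold 8% + 38% + 35% = 81% of Ridgeback, so Jonas controls Ridgeback.
Cobalt and Meridian and Jonas together hold 60% + 19% + 18% = 97% of Solent, so Jonas controls Solent.
Ardent holds 100% of Tessera, so Jonas controls Tessera.
Ridgeback holds 100% of Palisade, so Jonas controls Palisade.

Ardent Ltd, Cobalt Mining Co, Meridian Labs NV, Palisade Partners Kft, Ridgeback Capital SA, Solent Sarl, Tessera Industries Co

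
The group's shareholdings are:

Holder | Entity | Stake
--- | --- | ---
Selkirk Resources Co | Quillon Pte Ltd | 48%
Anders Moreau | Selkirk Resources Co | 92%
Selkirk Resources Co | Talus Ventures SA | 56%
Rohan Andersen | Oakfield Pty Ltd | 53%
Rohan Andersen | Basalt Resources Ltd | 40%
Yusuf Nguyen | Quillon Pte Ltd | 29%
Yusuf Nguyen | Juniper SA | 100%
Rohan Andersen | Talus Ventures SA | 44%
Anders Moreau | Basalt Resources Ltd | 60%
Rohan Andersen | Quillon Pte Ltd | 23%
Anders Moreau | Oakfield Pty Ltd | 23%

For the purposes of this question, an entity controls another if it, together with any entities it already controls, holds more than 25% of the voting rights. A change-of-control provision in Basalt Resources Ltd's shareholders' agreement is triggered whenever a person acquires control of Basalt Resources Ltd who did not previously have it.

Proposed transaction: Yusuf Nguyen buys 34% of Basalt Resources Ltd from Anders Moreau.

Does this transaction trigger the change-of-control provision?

The purchase adds only to Yusuf's holdings (Anders's stake shrinks), so Yusuf is the only person who could newly come to control Basalt.
Yusuf holds 29% of Quillon, so Yusuf controls Quillon.
Yusuf holds 100% of Juniper, so Yusuf controls Juniper.
Neither Yusuf nor any entity Yusuf controls holds any voting interest in Basalt.
So before the transaction, Yusuf does not control Basalt.
After the purchase, Yusuf holds 34% of Basalt directly, and Anders's stake falls to 26%.
Yusuf holds 34% of Basalt, so Yusuf controls Basalt.
Yusuf did not control Basalt before and does after, so the clause is triggered.

Yes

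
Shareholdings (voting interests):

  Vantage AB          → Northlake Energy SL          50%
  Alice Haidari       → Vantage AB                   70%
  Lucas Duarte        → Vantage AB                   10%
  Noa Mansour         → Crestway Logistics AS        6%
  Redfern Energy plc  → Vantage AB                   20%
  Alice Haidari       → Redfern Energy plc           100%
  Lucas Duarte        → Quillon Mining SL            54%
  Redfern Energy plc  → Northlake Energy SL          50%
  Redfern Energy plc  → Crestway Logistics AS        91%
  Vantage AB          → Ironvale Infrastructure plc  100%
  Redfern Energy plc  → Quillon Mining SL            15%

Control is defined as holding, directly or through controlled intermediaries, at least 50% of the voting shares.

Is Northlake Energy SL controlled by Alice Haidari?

Alice holds 100% of Redfern, so Alice controls Redfern.
Alice and Redfern together hold 70% + 20% = 90% of Vantage, so Alice controls Vantage.
Redfern and Vantage together hold 50% + 50% = 100% of Northlake, so Alice controls Northlake.

Yes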